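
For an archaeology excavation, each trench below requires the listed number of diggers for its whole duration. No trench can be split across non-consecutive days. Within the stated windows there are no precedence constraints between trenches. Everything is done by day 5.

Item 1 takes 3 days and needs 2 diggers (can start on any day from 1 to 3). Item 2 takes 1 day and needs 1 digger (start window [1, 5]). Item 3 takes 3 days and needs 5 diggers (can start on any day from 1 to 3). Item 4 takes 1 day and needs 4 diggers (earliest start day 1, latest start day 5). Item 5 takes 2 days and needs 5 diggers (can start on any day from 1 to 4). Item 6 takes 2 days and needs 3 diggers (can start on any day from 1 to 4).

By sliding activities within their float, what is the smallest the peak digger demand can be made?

10

Early-start (Item 1@1, Item 2@1, Item 3@1, Item 4@1, Item 5@1, Item 6@1) gives peak 20: d1:20  d2:15  d3:7  d4:0  d5:0.
Shift Item 4→4, Item 5→4, Item 6→2.
Schedule Item 1@1, Item 2@1, Item 3@1, Item 4@4, Item 5@4, Item 6@2: d1:8  d2:10  d3:10  d4:9  d5:5 — peak 10.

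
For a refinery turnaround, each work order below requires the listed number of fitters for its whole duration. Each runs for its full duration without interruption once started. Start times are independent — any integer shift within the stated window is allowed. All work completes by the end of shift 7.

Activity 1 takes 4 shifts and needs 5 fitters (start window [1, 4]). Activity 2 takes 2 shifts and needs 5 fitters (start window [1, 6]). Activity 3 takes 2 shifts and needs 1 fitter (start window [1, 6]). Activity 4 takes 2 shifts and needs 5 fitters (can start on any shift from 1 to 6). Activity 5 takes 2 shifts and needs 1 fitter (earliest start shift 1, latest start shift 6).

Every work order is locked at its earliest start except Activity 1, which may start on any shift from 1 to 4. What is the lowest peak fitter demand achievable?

12

Activity 1@1: s1:17  s2:17  s3:5  s4:5  s5:0  s6:0  s7:0 → peak 17
Activity 1@2: s1:12  s2:17  s3:5  s4:5  s5:5  s6:0  s7:0 → peak 17
Activity 1@3: s1:12  s2:12  s3:5  s4:5  s5:5  s6:5  s7:0 → peak 12
Activity 1@4: s1:12  s2:12  s3:0  s4:5  s5:5  s6:5  s7:5 → peak 12
Best is Activity 1@3, peak 12.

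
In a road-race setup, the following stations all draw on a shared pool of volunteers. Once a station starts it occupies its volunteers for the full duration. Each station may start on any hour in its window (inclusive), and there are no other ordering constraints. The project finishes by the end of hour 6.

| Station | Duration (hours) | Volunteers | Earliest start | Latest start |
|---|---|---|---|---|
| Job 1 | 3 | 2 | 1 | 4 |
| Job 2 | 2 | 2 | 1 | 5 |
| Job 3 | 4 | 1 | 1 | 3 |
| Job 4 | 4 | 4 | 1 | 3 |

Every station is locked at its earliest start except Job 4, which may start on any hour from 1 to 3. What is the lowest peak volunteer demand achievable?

Job 4@1: h1:9  h2:9  h3:7  h4:5  h5:0  h6:0 → peak 9
Job 4@2: h1:5  h2:9  h3:7  h4:5  h5:4  h6:0 → peak 9
Job 4@3: h1:5  h2:5  h3:7  h4:5  h5:4  h6:4 → peak 7
Best is Job 4@3, peak 7.

7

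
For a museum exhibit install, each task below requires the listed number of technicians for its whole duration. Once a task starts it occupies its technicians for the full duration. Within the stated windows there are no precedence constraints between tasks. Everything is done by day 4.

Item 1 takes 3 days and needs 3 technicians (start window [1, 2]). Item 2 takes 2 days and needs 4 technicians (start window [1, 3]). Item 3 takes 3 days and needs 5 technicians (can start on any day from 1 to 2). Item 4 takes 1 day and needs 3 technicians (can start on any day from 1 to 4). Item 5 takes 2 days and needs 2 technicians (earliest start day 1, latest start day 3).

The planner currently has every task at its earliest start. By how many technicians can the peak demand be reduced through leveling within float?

5

Early-start peak: d1:17  d2:14  d3:8  d4:0 ⇒ 17.
Leveled (Item 1@1, Item 2@1, Item 3@1, Item 4@4, Item 5@3): d1:12  d2:12  d3:10  d4:5 ⇒ 12.
Reduction 17 − 12 = 5.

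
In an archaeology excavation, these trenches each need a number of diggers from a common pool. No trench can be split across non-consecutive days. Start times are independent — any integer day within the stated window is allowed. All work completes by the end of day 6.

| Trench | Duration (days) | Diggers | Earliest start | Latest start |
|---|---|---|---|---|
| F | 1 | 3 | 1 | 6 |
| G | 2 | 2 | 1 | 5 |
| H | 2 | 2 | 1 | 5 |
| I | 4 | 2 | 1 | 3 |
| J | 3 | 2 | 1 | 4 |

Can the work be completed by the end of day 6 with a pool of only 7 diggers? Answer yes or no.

yes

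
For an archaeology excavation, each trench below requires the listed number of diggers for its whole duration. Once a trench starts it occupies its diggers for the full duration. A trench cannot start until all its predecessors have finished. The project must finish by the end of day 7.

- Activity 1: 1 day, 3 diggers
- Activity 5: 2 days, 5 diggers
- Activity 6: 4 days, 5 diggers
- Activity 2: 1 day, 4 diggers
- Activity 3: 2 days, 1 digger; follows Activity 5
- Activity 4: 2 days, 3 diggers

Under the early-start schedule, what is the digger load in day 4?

6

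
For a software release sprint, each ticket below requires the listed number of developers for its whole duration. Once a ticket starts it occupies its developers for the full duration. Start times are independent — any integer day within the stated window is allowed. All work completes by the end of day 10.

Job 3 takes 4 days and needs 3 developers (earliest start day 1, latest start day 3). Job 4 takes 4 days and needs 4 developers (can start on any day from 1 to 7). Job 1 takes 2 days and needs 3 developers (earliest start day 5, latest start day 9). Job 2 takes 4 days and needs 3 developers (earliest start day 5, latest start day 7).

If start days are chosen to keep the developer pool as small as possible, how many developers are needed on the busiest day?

Schedule Job 3@1, Job 4@1, Job 1@5, Job 2@5: d1:7  d2:7  d3:7  d4:7  d5:6  d6:6  d7:3  d8:3  d9:0  d10:0 — peak 7.

7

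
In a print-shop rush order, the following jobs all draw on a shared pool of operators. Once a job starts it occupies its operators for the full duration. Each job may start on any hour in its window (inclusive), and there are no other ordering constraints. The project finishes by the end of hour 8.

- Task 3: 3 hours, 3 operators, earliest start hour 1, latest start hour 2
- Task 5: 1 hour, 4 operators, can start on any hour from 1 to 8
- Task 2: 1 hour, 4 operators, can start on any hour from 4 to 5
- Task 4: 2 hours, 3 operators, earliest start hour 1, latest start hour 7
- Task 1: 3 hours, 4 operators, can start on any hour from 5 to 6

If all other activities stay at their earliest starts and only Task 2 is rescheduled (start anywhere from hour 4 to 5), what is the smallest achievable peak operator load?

10

Task 2@4: h1:10  h2:6  h3:3  h4:4  h5:4  h6:4  h7:4  h8:0 → peak 10
Task 2@5: h1:10  h2:6  h3:3  h4:0  h5:8  h6:4  h7:4  h8:0 → peak 10
Best is Task 2@4, peak 10.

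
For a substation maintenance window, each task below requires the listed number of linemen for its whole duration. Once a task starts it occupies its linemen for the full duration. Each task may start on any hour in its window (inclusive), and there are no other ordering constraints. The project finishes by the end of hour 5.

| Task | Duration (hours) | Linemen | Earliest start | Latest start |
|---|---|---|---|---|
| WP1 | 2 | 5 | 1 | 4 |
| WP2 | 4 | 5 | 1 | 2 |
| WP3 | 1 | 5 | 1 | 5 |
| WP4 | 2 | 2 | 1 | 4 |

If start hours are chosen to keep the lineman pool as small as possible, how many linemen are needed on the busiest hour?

10

Early-start (WP1@1, WP2@1, WP3@1, WP4@1) gives peak 17: h1:17  h2:12  h3:5  h4:5  h5:0.
Shift WP3→3, WP4→4.
Schedule WP1@1, WP2@1, WP3@3, WP4@4: h1:10  h2:10  h3:10  h4:7  h5:2 — peak 10.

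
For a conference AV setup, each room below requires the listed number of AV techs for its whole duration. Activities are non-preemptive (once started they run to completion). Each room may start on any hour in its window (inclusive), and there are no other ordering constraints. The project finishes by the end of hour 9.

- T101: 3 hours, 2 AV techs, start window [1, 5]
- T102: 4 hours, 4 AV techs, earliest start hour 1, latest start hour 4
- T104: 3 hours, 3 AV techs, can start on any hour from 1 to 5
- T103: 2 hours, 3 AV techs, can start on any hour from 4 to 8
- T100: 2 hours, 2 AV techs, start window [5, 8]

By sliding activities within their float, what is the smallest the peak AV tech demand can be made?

5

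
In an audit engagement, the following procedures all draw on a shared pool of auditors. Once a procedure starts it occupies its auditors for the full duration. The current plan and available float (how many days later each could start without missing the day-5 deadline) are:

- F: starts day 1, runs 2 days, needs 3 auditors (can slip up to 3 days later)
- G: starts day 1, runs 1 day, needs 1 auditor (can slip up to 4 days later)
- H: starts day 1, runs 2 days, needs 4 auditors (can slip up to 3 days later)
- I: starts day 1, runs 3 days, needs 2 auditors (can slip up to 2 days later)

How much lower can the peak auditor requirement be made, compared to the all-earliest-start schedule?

Early-start peak: d1:10  d2:9  d3:2  d4:0  d5:0 ⇒ 10.
Leveled (F@1, G@3, H@4, I@1): d1:5  d2:5  d3:3  d4:4  d5:4 ⇒ 5.
Reduction 10 − 5 = 5.

5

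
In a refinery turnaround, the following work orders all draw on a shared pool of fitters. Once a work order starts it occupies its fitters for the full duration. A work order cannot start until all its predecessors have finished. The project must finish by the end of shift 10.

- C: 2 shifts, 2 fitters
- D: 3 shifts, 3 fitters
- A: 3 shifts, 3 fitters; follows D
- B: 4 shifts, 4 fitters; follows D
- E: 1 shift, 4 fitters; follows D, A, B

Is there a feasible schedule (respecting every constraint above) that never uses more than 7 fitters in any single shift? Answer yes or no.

Schedule C@1, D@1, A@4, B@4, E@8: s1:5  s2:5  s3:3  s4:7  s5:7  s6:7  s7:4  s8:4  s9:0  s10:0 — peak 7 ≤ 7.

yes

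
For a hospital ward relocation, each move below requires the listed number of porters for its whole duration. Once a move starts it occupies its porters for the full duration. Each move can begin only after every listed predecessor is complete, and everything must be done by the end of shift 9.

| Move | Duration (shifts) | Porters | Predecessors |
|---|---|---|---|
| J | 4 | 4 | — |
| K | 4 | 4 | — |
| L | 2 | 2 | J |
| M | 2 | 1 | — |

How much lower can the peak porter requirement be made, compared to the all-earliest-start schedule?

Early-start peak: s1:9  s2:9  s3:8  s4:8  s5:2  s6:2  s7:0  s8:0  s9:0 ⇒ 9.
Leveled (J@1, K@5, L@5, M@1): s1:5  s2:5  s3:4  s4:4  s5:6  s6:6  s7:4  s8:4  s9:0 ⇒ 6.
Reduction 9 − 6 = 3.

3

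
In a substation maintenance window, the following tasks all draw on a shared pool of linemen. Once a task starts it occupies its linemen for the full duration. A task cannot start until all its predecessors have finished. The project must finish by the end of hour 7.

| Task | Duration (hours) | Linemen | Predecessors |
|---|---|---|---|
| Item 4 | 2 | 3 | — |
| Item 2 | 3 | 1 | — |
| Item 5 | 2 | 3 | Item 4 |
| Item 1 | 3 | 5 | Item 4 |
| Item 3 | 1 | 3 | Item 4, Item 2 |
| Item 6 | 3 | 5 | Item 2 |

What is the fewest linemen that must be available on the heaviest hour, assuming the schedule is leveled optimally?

Early-start (Item 4@1, Item 2@1, Item 5@3, Item 1@3, Item 3@4, Item 6@4) gives peak 16: h1:4  h2:4  h3:9  h4:16  h5:10  h6:5  h7:0.
Shift Item 3→6, Item 6→5.
Schedule Item 4@1, Item 2@1, Item 5@3, Item 1@3, Item 3@6, Item 6@5: h1:4  h2:4  h3:9  h4:8  h5:10  h6:8  h7:5 — peak 10.

10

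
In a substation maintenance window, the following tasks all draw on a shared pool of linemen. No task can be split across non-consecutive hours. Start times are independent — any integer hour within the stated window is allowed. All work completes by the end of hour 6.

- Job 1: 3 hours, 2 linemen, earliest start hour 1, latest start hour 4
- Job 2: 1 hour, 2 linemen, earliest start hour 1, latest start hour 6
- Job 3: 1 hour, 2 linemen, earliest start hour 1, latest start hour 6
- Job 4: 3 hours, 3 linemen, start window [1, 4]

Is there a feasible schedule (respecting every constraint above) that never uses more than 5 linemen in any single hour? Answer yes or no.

yes

Schedule Job 1@1, Job 2@1, Job 3@2, Job 4@4: h1:4  h2:4  h3:2  h4:3  h5:3  h6:3 — peak 4 ≤ 5.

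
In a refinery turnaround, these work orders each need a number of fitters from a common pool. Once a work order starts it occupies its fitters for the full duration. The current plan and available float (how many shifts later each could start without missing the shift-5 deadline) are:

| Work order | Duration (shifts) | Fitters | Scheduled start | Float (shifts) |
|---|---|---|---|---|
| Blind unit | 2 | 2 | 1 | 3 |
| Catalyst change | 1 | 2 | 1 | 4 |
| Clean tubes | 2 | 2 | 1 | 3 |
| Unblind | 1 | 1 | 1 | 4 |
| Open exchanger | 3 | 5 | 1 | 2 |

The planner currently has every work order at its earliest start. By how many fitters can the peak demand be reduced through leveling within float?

6

Early-start peak: s1:12  s2:9  s3:5  s4:0  s5:0 ⇒ 12.
Leveled (Blind unit@1, Catalyst change@1, Clean tubes@1, Unblind@2, Open exchanger@3): s1:6  s2:5  s3:5  s4:5  s5:5 ⇒ 6.
Reduction 12 − 6 = 6.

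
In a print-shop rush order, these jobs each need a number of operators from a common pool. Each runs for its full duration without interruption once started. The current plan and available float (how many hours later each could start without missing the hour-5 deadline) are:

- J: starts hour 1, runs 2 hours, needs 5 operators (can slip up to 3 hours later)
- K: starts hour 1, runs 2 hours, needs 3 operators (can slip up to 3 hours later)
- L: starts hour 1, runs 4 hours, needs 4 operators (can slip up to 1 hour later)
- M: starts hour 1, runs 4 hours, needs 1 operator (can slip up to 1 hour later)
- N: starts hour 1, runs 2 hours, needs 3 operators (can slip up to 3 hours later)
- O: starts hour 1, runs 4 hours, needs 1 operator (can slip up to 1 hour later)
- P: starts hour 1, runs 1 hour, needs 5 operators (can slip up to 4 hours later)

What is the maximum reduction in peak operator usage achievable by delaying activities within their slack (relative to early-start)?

10

Early-start peak: h1:22  h2:17  h3:6  h4:6  h5:0 ⇒ 22.
Leveled (J@1, K@3, L@1, M@1, N@3, O@1, P@5): h1:11  h2:11  h3:12  h4:12  h5:5 ⇒ 12.
Reduction 22 − 12 = 10.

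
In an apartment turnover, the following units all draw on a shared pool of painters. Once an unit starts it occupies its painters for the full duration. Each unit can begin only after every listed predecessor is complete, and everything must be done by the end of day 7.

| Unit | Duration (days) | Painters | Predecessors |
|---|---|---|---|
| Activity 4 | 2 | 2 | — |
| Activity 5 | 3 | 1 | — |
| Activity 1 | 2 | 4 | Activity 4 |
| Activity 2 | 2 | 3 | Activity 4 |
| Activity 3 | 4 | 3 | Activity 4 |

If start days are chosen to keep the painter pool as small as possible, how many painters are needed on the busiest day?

Early-start (Activity 4@1, Activity 5@1, Activity 1@3, Activity 2@3, Activity 3@3) gives peak 11: d1:3  d2:3  d3:11  d4:10  d5:3  d6:3  d7:0.
Shift Activity 2→5, Activity 3→4.
Schedule Activity 4@1, Activity 5@1, Activity 1@3, Activity 2@5, Activity 3@4: d1:3  d2:3  d3:5  d4:7  d5:6  d6:6  d7:3 — peak 7.

7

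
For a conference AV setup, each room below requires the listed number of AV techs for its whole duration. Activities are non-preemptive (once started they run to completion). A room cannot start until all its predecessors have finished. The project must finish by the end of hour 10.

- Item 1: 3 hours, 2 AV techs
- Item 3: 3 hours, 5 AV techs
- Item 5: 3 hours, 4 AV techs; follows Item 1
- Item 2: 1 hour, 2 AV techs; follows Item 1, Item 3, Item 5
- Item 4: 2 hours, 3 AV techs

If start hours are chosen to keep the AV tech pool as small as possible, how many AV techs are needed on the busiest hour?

Early-start (Item 1@1, Item 3@1, Item 5@4, Item 2@7, Item 4@1) gives peak 10: h1:10  h2:10  h3:7  h4:4  h5:4  h6:4  h7:2  h8:0  h9:0  h10:0.
Shift Item 3→4, Item 5→7, Item 2→10.
Schedule Item 1@1, Item 3@4, Item 5@7, Item 2@10, Item 4@1: h1:5  h2:5  h3:2  h4:5  h5:5  h6:5  h7:4  h8:4  h9:4  h10:2 — peak 5.
Total AV tech-hours = 41 over 10 hours ⇒ peak ≥ ⌈41/10⌉ = 5, so 5 is optimal.

5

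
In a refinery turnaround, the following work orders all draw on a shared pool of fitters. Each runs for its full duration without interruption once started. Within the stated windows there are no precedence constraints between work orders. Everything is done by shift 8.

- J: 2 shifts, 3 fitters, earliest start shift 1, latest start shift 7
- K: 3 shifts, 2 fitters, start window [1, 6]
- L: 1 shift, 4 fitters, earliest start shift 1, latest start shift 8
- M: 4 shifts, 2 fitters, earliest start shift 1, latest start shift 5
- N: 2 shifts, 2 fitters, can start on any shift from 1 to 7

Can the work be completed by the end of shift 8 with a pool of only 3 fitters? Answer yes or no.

Total fitter-shifts = 28; over 8 shifts the average is 28/8 > 3, so some shift must exceed 3.

no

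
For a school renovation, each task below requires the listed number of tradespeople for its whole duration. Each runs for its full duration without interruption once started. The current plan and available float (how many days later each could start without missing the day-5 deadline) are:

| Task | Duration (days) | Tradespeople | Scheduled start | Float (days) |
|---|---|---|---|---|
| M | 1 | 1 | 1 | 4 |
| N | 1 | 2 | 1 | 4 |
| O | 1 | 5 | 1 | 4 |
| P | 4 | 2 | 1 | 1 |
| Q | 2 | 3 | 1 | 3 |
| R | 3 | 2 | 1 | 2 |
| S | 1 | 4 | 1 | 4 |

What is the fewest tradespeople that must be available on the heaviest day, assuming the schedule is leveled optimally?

7

Early-start (M@1, N@1, O@1, P@1, Q@1, R@1, S@1) gives peak 19: d1:19  d2:7  d3:4  d4:2  d5:0.
Shift O→2, Q→3, R→3, S→5.
Schedule M@1, N@1, O@2, P@1, Q@3, R@3, S@5: d1:5  d2:7  d3:7  d4:7  d5:6 — peak 7.
Total tradesperson-days = 32 over 5 days ⇒ peak ≥ ⌈32/5⌉ = 7, so 7 is optimal.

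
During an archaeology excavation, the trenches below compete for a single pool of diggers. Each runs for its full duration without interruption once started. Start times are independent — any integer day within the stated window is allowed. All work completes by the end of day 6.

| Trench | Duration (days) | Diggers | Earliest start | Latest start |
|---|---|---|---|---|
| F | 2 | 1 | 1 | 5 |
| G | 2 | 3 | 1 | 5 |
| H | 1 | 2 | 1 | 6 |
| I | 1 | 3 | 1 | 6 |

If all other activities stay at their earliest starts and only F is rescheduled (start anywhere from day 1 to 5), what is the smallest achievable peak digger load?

F@1: d1:9  d2:4  d3:0  d4:0  d5:0  d6:0 → peak 9
F@2: d1:8  d2:4  d3:1  d4:0  d5:0  d6:0 → peak 8
F@3: d1:8  d2:3  d3:1  d4:1  d5:0  d6:0 → peak 8
F@4: d1:8  d2:3  d3:0  d4:1  d5:1  d6:0 → peak 8
F@5: d1:8  d2:3  d3:0  d4:0  d5:1  d6:1 → peak 8
Best is F@2, peak 8.

8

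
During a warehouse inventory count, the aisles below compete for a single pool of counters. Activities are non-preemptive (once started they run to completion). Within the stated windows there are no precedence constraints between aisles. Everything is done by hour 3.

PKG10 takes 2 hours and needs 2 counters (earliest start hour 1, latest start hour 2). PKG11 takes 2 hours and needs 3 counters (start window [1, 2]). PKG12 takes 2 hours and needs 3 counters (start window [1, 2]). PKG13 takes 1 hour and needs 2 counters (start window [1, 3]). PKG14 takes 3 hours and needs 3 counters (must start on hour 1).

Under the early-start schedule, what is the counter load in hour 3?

3

At early start, hour 3 has: PKG14.
Demand: 3 = 3.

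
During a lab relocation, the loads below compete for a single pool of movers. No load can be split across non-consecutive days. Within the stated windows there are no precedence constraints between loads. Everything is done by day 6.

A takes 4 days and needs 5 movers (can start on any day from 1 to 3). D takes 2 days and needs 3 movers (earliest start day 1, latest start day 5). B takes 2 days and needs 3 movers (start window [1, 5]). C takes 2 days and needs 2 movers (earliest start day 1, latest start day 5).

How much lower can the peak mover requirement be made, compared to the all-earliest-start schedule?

Early-start peak: d1:13  d2:13  d3:5  d4:5  d5:0  d6:0 ⇒ 13.
Leveled (A@1, D@5, B@5, C@1): d1:7  d2:7  d3:5  d4:5  d5:6  d6:6 ⇒ 7.
Reduction 13 − 7 = 6.

6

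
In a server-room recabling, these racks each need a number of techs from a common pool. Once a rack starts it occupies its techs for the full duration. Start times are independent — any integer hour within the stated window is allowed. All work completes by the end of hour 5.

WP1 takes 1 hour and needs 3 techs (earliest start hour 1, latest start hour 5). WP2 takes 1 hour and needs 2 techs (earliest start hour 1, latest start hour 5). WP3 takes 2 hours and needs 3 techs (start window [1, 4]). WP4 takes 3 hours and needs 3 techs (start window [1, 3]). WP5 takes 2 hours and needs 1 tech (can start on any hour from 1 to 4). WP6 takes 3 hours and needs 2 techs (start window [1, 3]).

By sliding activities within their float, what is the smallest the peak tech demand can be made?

Early-start (WP1@1, WP2@1, WP3@1, WP4@1, WP5@1, WP6@1) gives peak 14: h1:14  h2:9  h3:5  h4:0  h5:0.
Shift WP2→2, WP4→3, WP5→2, WP6→3.
Schedule WP1@1, WP2@2, WP3@1, WP4@3, WP5@2, WP6@3: h1:6  h2:6  h3:6  h4:5  h5:5 — peak 6.
Total tech-hours = 28 over 5 hours ⇒ peak ≥ ⌈28/5⌉ = 6, so 6 is optimal.

6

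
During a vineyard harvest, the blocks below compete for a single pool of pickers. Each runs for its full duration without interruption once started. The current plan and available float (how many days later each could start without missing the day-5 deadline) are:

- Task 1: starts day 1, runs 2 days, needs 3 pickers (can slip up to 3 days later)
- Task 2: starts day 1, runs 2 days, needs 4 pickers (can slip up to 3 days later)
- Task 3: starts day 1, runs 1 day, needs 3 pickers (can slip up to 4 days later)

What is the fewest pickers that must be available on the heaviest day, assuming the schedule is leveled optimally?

4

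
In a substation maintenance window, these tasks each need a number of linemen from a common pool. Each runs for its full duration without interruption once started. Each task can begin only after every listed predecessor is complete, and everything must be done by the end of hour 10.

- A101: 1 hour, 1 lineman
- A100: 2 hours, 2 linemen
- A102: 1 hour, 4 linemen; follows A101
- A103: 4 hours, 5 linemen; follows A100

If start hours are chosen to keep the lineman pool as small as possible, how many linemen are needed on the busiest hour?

5

Early-start (A101@1, A100@1, A102@2, A103@3) gives peak 6: h1:3  h2:6  h3:5  h4:5  h5:5  h6:5  h7:0  h8:0  h9:0  h10:0.
Shift A102→3, A103→4.
Schedule A101@1, A100@1, A102@3, A103@4: h1:3  h2:2  h3:4  h4:5  h5:5  h6:5  h7:5  h8:0  h9:0  h10:0 — peak 5.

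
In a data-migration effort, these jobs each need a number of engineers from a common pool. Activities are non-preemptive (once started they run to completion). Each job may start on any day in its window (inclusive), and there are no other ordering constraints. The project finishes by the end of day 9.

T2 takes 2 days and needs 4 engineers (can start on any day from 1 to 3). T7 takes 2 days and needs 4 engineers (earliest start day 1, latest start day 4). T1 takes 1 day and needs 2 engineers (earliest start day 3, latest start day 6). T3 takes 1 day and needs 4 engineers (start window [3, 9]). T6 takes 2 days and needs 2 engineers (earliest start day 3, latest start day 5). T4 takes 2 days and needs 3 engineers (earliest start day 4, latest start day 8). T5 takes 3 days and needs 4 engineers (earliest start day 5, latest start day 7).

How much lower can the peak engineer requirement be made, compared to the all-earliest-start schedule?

1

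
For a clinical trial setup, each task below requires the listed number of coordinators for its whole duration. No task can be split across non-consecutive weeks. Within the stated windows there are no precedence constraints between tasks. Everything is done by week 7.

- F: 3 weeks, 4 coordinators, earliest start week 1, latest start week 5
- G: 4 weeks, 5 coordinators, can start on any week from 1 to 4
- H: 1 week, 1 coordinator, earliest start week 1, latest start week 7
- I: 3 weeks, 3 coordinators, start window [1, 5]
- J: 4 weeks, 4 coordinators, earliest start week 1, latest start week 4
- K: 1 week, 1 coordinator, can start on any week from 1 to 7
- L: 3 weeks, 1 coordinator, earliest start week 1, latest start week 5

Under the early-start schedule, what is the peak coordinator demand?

Early-start schedule: F@1, G@1, H@1, I@1, J@1, K@1, L@1.
Load per week: week 1: 19, week 2: 17, week 3: 17, week 4: 9, week 5: 0, week 6: 0, week 7: 0.
Peak is 19.

19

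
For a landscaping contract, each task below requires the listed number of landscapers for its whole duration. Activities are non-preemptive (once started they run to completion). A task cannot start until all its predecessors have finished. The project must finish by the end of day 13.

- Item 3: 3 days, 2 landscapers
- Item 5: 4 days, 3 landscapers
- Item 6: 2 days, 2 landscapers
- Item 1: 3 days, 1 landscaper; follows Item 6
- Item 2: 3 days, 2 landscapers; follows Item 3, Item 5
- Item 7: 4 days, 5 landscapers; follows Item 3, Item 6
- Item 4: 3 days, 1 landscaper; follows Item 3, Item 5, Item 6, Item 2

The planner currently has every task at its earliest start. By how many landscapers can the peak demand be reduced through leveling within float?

Early-start peak: d1:7  d2:7  d3:6  d4:9  d5:8  d6:7  d7:7  d8:1  d9:1  d10:1  d11:0  d12:0  d13:0 ⇒ 9.
Leveled (Item 3@1, Item 5@1, Item 6@4, Item 1@6, Item 2@5, Item 7@8, Item 4@9): d1:5  d2:5  d3:5  d4:5  d5:4  d6:3  d7:3  d8:6  d9:6  d10:6  d11:6  d12:0  d13:0 ⇒ 6.
Reduction 9 − 6 = 3.

3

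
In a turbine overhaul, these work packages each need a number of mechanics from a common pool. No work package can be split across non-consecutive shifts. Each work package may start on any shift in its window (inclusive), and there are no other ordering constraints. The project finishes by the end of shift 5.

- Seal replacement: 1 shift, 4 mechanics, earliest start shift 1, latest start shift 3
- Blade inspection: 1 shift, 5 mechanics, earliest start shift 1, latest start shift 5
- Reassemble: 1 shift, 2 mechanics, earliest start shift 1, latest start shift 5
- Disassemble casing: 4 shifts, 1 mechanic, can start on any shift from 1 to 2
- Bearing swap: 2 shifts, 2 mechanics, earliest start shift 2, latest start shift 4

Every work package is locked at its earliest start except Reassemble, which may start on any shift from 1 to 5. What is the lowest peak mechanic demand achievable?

10

Reassemble@1: s1:12  s2:3  s3:3  s4:1  s5:0 → peak 12
Reassemble@2: s1:10  s2:5  s3:3  s4:1  s5:0 → peak 10
Reassemble@3: s1:10  s2:3  s3:5  s4:1  s5:0 → peak 10
Reassemble@4: s1:10  s2:3  s3:3  s4:3  s5:0 → peak 10
Reassemble@5: s1:10  s2:3  s3:3  s4:1  s5:2 → peak 10
Best is Reassemble@2, peak 10.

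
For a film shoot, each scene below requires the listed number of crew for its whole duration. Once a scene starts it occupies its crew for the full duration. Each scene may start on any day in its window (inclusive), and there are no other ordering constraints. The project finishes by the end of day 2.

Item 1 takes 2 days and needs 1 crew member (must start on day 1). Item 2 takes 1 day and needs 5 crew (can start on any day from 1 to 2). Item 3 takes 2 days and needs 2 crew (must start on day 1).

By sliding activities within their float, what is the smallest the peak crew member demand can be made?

Schedule Item 1@1, Item 2@1, Item 3@1: d1:8  d2:3 — peak 8.
No arrangement of the 2 feasible schedules does better.

8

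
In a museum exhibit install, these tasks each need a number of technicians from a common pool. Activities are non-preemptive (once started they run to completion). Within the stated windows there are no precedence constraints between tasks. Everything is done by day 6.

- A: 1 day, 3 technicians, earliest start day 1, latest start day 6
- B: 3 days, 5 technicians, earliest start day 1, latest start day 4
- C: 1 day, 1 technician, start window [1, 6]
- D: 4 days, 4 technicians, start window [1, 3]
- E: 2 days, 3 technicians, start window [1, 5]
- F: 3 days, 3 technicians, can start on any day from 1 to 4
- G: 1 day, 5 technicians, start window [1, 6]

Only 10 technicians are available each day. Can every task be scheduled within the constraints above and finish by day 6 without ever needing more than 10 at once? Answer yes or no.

Schedule A@1, B@1, C@1, D@2, E@4, F@4, G@6: d1:9  d2:9  d3:9  d4:10  d5:10  d6:8 — peak 10 ≤ 10.

yes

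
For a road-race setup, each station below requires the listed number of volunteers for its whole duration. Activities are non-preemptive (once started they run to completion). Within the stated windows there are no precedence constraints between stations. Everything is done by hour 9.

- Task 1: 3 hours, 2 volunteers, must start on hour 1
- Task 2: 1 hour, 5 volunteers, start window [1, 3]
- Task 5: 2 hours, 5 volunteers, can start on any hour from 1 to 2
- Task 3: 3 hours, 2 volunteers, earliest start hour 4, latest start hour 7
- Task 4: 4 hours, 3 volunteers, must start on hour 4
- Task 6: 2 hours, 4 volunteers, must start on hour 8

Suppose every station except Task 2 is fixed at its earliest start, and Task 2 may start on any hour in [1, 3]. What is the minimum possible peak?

7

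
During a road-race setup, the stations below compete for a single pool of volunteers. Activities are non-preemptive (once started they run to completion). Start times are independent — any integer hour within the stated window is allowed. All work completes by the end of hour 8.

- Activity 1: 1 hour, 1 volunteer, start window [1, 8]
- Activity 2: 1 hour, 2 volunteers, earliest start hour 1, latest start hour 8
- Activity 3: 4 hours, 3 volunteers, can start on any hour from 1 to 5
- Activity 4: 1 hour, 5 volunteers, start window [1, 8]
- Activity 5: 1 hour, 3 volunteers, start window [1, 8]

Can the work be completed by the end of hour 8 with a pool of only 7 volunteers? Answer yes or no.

yes

Schedule Activity 1@1, Activity 2@1, Activity 3@2, Activity 4@6, Activity 5@7: h1:3  h2:3  h3:3  h4:3  h5:3  h6:5  h7:3  h8:0 — peak 5 ≤ 7.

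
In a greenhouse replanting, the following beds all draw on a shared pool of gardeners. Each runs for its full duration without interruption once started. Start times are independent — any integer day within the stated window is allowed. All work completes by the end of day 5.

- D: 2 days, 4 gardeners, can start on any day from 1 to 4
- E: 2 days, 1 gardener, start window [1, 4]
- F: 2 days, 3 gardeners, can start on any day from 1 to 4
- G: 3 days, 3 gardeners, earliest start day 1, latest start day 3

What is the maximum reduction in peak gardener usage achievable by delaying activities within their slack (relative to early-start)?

5

Early-start peak: d1:11  d2:11  d3:3  d4:0  d5:0 ⇒ 11.
Leveled (D@1, E@1, F@3, G@3): d1:5  d2:5  d3:6  d4:6  d5:3 ⇒ 6.
Reduction 11 − 6 = 5.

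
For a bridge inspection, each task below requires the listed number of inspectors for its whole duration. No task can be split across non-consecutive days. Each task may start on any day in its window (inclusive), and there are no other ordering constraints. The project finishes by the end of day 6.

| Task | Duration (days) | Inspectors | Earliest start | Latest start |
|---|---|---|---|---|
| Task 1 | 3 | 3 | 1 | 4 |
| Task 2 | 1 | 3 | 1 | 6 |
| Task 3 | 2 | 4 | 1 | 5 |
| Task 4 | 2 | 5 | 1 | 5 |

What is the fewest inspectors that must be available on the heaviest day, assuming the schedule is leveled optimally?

7

Early-start (Task 1@1, Task 2@1, Task 3@1, Task 4@1) gives peak 15: d1:15  d2:12  d3:3  d4:0  d5:0  d6:0.
Shift Task 3→2, Task 4→4.
Schedule Task 1@1, Task 2@1, Task 3@2, Task 4@4: d1:6  d2:7  d3:7  d4:5  d5:5  d6:0 — peak 7.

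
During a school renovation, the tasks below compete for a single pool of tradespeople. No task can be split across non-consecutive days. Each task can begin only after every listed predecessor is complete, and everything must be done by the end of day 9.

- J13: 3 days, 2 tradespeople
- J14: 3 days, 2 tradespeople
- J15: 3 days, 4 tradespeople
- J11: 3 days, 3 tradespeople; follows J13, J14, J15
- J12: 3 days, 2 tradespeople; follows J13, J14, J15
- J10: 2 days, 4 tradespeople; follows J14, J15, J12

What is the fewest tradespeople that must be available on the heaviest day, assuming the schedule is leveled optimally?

Schedule J13@1, J14@1, J15@1, J11@4, J12@4, J10@7: d1:8  d2:8  d3:8  d4:5  d5:5  d6:5  d7:4  d8:4  d9:0 — peak 8.

8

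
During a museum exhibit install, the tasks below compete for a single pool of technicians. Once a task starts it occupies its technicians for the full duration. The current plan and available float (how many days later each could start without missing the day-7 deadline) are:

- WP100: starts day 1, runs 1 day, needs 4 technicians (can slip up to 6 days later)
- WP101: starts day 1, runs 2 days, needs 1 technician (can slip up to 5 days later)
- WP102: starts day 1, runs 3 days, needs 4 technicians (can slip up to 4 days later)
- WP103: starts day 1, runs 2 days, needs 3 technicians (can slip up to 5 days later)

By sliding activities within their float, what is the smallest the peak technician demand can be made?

Early-start (WP100@1, WP101@1, WP102@1, WP103@1) gives peak 12: d1:12  d2:8  d3:4  d4:0  d5:0  d6:0  d7:0.
Shift WP101→2, WP102→4, WP103→2.
Schedule WP100@1, WP101@2, WP102@4, WP103@2: d1:4  d2:4  d3:4  d4:4  d5:4  d6:4  d7:0 — peak 4.
Total technician-days = 24 over 7 days ⇒ peak ≥ ⌈24/7⌉ = 4, so 4 is optimal.

4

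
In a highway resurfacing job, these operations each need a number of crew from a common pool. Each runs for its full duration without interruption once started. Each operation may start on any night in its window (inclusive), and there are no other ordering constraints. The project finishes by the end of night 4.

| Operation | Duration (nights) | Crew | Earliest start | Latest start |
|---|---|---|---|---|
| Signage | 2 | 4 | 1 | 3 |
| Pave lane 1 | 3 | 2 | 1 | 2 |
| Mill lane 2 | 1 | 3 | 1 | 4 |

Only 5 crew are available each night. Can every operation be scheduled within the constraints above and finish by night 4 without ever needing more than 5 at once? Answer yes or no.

The minimum achievable peak is 6; 5 < 6, so no feasible schedule stays within the cap.

no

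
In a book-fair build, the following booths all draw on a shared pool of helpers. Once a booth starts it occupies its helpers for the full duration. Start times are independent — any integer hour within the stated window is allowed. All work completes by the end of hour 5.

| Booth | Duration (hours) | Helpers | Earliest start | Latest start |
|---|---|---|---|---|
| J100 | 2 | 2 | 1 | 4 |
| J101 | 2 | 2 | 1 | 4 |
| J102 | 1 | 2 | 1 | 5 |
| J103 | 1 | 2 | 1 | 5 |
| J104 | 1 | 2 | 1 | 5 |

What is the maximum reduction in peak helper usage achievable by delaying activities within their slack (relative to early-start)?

6

Early-start peak: h1:10  h2:4  h3:0  h4:0  h5:0 ⇒ 10.
Leveled (J100@1, J101@1, J102@3, J103@3, J104@4): h1:4  h2:4  h3:4  h4:2  h5:0 ⇒ 4.
Reduction 10 − 4 = 6.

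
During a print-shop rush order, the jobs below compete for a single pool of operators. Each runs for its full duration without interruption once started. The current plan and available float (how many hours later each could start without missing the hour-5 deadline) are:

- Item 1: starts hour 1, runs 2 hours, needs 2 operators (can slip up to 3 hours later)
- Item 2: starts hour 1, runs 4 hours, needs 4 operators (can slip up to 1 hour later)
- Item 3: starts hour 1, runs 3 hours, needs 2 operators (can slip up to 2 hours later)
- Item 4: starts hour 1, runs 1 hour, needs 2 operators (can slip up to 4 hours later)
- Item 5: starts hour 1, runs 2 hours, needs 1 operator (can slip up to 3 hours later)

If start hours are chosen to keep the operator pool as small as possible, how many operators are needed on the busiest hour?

7

Early-start (Item 1@1, Item 2@1, Item 3@1, Item 4@1, Item 5@1) gives peak 11: h1:11  h2:9  h3:6  h4:4  h5:0.
Shift Item 3→3, Item 4→5.
Schedule Item 1@1, Item 2@1, Item 3@3, Item 4@5, Item 5@1: h1:7  h2:7  h3:6  h4:6  h5:4 — peak 7.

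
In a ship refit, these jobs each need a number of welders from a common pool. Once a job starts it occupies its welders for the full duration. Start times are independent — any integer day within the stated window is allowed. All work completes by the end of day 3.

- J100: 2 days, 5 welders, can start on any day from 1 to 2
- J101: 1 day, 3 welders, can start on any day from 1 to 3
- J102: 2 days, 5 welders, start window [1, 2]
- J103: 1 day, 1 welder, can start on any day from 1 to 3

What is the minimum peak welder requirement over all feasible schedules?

Early-start (J100@1, J101@1, J102@1, J103@1) gives peak 14: d1:14  d2:10  d3:0.
Shift J102→2.
Schedule J100@1, J101@1, J102@2, J103@1: d1:9  d2:10  d3:5 — peak 10.

10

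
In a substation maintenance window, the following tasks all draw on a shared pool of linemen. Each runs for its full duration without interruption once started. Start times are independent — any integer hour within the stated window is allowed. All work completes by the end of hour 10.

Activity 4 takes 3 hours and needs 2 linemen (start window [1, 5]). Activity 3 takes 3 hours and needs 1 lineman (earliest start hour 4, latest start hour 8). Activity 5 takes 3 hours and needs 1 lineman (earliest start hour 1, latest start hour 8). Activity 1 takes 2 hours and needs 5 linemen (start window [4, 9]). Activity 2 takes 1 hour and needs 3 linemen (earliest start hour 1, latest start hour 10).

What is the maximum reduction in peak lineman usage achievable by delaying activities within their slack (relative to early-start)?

1

Early-start peak: h1:6  h2:3  h3:3  h4:6  h5:6  h6:1  h7:0  h8:0  h9:0  h10:0 ⇒ 6.
Leveled (Activity 4@1, Activity 3@4, Activity 5@1, Activity 1@7, Activity 2@4): h1:3  h2:3  h3:3  h4:4  h5:1  h6:1  h7:5  h8:5  h9:0  h10:0 ⇒ 5.
Reduction 6 − 5 = 1.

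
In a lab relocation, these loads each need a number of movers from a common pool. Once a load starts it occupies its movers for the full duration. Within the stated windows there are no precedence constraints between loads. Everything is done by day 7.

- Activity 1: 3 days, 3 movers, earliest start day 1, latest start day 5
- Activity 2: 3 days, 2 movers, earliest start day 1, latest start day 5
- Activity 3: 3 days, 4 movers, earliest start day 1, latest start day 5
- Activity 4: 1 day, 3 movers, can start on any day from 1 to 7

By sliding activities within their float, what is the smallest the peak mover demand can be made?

5

Early-start (Activity 1@1, Activity 2@1, Activity 3@1, Activity 4@1) gives peak 12: d1:12  d2:9  d3:9  d4:0  d5:0  d6:0  d7:0.
Shift Activity 3→4, Activity 4→7.
Schedule Activity 1@1, Activity 2@1, Activity 3@4, Activity 4@7: d1:5  d2:5  d3:5  d4:4  d5:4  d6:4  d7:3 — peak 5.
Total mover-days = 30 over 7 days ⇒ peak ≥ ⌈30/7⌉ = 5, so 5 is optimal.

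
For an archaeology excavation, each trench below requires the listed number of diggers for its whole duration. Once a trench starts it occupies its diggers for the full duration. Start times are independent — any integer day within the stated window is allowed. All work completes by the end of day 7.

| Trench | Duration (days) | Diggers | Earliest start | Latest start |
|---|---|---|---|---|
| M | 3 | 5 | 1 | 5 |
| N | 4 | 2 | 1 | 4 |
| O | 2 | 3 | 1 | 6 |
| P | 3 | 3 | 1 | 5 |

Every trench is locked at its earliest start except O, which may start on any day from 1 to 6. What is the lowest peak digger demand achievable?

10

O@1: d1:13  d2:13  d3:10  d4:2  d5:0  d6:0  d7:0 → peak 13
O@2: d1:10  d2:13  d3:13  d4:2  d5:0  d6:0  d7:0 → peak 13
O@3: d1:10  d2:10  d3:13  d4:5  d5:0  d6:0  d7:0 → peak 13
O@4: d1:10  d2:10  d3:10  d4:5  d5:3  d6:0  d7:0 → peak 10
O@5: d1:10  d2:10  d3:10  d4:2  d5:3  d6:3  d7:0 → peak 10
O@6: d1:10  d2:10  d3:10  d4:2  d5:0  d6:3  d7:3 → peak 10
Best is O@4, peak 10.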